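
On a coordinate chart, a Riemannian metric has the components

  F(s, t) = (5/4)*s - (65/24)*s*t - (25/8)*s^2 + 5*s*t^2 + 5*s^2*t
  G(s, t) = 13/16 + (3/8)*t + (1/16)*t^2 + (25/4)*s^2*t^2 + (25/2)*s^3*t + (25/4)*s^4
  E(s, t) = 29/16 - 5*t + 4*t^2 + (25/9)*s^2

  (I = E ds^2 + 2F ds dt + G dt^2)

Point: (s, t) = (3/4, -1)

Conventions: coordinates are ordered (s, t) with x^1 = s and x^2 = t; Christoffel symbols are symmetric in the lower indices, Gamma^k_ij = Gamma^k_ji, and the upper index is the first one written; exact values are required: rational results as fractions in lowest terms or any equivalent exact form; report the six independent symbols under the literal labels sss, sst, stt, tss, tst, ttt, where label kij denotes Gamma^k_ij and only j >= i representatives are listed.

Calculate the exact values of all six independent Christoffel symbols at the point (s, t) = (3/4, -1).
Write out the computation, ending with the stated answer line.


E = 99/8, F = 275/128, G = 737/1024 at the point
E_s = 25/6, E_t = -13, F_s = -155/48, F_t = -215/32, G_s = -75/64, G_t = -193/128
EG - F^2 = 70301/16384;  g^inv = (16384/70301) * [[737/1024, -275/128], [-275/128, 99/8]]
first-kind symbols [ij,l] = (1/2)(d_i g_jl + d_j g_il - d_l g_ij): [ss,s] = E_s/2 = 25/12, [ss,t] = F_s - E_t/2 = 157/48, [st,s] = E_t/2 = -13/2, [st,t] = G_s/2 = -75/128, [tt,s] = F_t - G_s/2 = -785/128, [tt,t] = G_t/2 = -193/256
Gamma^s_ij = (G*[ij,s] - F*[ij,t])/(EG - F^2), Gamma^t_ij = (E*[ij,t] - F*[ij,s])/(EG - F^2)

Answer: Gamma_sss = -24700/19173, Gamma_sst = -463/581, Gamma_stt = -33295/51128, Gamma_tss = 14624/1743, Gamma_tst = 10000/6391, Gamma_ttt = 5729/6391


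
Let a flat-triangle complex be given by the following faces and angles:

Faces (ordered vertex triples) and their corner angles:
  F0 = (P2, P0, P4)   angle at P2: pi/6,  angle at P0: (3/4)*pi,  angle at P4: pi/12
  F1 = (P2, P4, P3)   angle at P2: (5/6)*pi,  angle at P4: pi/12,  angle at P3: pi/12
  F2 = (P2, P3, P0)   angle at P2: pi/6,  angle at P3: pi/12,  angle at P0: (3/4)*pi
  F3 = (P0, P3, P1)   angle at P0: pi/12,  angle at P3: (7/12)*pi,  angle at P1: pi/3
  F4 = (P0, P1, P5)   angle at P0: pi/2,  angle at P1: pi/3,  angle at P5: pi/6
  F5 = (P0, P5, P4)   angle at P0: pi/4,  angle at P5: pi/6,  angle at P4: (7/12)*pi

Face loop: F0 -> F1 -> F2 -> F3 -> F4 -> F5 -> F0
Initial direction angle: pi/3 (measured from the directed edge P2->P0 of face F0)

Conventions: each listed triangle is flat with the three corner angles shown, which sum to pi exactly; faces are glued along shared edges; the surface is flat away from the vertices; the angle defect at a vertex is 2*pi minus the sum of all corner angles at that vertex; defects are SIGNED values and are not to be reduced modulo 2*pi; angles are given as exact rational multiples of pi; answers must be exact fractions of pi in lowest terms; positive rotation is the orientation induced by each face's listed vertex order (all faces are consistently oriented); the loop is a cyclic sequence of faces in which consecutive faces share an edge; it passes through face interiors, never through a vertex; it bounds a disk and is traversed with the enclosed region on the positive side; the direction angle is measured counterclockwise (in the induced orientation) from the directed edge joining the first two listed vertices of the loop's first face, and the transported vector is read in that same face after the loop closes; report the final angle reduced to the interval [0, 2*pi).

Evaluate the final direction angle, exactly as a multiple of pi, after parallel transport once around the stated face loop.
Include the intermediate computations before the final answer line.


enclosed vertex P0: corner angles sum to (7/3)*pi, defect = 2*pi - (7/3)*pi = -pi/3
enclosed vertex P2: corner angles sum to (7/6)*pi, defect = 2*pi - (7/6)*pi = (5/6)*pi
holonomy = initial angle + sum of enclosed defects (mod 2*pi), positive in the induced orientation
final angle = pi/3 + pi/2 = (5/6)*pi (mod 2*pi)

Answer: final direction angle = (5/6)*pi


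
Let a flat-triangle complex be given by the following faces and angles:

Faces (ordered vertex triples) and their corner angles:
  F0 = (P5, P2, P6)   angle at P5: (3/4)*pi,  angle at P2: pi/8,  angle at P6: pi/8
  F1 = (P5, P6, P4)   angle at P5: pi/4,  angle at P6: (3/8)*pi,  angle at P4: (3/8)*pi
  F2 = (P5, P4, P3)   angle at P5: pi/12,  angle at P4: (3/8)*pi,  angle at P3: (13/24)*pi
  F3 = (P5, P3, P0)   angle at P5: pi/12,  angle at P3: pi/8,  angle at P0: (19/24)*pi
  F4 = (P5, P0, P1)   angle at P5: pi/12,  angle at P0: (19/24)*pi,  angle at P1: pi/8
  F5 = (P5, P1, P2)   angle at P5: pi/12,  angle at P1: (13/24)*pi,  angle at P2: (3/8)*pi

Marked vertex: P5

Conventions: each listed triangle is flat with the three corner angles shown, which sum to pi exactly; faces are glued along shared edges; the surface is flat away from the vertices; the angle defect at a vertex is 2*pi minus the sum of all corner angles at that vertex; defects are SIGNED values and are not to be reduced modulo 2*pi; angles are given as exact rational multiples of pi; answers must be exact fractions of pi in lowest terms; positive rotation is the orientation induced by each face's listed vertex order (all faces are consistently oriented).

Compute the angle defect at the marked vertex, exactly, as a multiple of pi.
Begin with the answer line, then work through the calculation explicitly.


Answer: defect(P5) = (2/3)*pi

Sum of corner angles at P5: (4/3)*pi
defect = 2*pi - (4/3)*pi


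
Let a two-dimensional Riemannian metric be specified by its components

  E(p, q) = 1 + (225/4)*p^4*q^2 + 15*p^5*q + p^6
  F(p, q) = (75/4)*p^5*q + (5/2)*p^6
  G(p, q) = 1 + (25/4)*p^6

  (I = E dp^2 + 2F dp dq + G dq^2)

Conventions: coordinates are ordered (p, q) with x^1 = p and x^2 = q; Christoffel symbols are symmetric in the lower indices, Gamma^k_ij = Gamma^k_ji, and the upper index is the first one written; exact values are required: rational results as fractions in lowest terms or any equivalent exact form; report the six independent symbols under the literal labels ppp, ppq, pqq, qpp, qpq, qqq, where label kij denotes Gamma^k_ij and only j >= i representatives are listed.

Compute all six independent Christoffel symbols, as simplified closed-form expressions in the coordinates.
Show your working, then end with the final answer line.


E = 1 + (225/4)*p^4*q^2 + 15*p^5*q + p^6; F = (75/4)*p^5*q + (5/2)*p^6; G = 1 + (25/4)*p^6
Gamma^k_ij = (1/2) g^{kl} (d_i g_jl + d_j g_il - d_l g_ij), with g^inv = (1/(EG-F^2)) [[G, -F], [-F, E]]
first partials: E_p = 225*p^3*q^2 + 75*p^4*q + 6*p^5, E_q = (225/2)*p^4*q + 15*p^5, F_p = (375/4)*p^4*q + 15*p^5, F_q = (75/4)*p^5, G_p = (75/2)*p^5, G_q = 0
D = EG - F^2 = 1 + (225/4)*p^4*q^2 + 15*p^5*q + (29/4)*p^6
expanded: Gamma^p_pp = (G E_p - 2F F_p + F E_q)/(2D), Gamma^p_pq = (G E_q - F G_p)/(2D), Gamma^p_qq = (2G F_q - G G_p - F G_q)/(2D), Gamma^q_pp = (2E F_p - E E_q - F E_p)/(2D), Gamma^q_pq = (E G_p - F E_q)/(2D), Gamma^q_qq = (E G_q - 2F F_q + F G_p)/(2D); substitute and cancel common factors

Answer: Gamma_ppp = (12*p^5 + 150*p^4*q + 450*p^3*q^2)/(29*p^6 + 60*p^5*q + 225*p^4*q^2 + 4), Gamma_ppq = (30*p^5 + 225*p^4*q)/(29*p^6 + 60*p^5*q + 225*p^4*q^2 + 4), Gamma_pqq = 0, Gamma_qpp = (30*p^5 + 150*p^4*q)/(29*p^6 + 60*p^5*q + 225*p^4*q^2 + 4), Gamma_qpq = 75*p^5/(29*p^6 + 60*p^5*q + 225*p^4*q^2 + 4), Gamma_qqq = 0


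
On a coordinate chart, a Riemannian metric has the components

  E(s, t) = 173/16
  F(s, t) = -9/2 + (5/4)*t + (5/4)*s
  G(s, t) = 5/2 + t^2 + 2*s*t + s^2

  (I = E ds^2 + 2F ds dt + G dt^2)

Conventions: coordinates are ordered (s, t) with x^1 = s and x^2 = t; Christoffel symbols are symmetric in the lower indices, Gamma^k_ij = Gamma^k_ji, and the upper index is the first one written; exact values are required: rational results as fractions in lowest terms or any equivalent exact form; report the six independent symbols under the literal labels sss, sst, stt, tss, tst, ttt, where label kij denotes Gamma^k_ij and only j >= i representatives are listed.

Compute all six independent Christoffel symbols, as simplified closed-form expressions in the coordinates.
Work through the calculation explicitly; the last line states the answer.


E = 173/16; F = -9/2 + (5/4)*t + (5/4)*s; G = 5/2 + t^2 + 2*s*t + s^2
Gamma^k_ij = (1/2) g^{kl} (d_i g_jl + d_j g_il - d_l g_ij), with g^inv = (1/(EG-F^2)) [[G, -F], [-F, E]]
first partials: E_s = 0, E_t = 0, F_s = 5/4, F_t = 5/4, G_s = 2*t + 2*s, G_t = 2*t + 2*s
D = EG - F^2 = 217/32 + (45/4)*t + (45/4)*s + (37/4)*t^2 + (37/2)*s*t + (37/4)*s^2
expanded: Gamma^s_ss = (G E_s - 2F F_s + F E_t)/(2D), Gamma^s_st = (G E_t - F G_s)/(2D), Gamma^s_tt = (2G F_t - G G_s - F G_t)/(2D), Gamma^t_ss = (2E F_s - E E_t - F E_s)/(2D), Gamma^t_st = (E G_s - F E_t)/(2D), Gamma^t_tt = (E G_t - 2F F_t + F G_s)/(2D); substitute and cancel common factors

Answer: Gamma_sss = (-50*s - 50*t + 180)/(296*s^2 + 592*s*t + 360*s + 296*t^2 + 360*t + 217), Gamma_sst = (-40*s^2 - 80*s*t + 144*s - 40*t^2 + 144*t)/(296*s^2 + 592*s*t + 360*s + 296*t^2 + 360*t + 217), Gamma_stt = (-32*s^3 - 96*s^2*t - 96*s*t^2 + 64*s - 32*t^3 + 64*t + 100)/(296*s^2 + 592*s*t + 360*s + 296*t^2 + 360*t + 217), Gamma_tss = 865/(592*s^2 + 1184*s*t + 720*s + 592*t^2 + 720*t + 434), Gamma_tst = (346*s + 346*t)/(296*s^2 + 592*s*t + 360*s + 296*t^2 + 360*t + 217), Gamma_ttt = (40*s^2 + 80*s*t + 152*s + 40*t^2 + 152*t + 180)/(296*s^2 + 592*s*t + 360*s + 296*t^2 + 360*t + 217)


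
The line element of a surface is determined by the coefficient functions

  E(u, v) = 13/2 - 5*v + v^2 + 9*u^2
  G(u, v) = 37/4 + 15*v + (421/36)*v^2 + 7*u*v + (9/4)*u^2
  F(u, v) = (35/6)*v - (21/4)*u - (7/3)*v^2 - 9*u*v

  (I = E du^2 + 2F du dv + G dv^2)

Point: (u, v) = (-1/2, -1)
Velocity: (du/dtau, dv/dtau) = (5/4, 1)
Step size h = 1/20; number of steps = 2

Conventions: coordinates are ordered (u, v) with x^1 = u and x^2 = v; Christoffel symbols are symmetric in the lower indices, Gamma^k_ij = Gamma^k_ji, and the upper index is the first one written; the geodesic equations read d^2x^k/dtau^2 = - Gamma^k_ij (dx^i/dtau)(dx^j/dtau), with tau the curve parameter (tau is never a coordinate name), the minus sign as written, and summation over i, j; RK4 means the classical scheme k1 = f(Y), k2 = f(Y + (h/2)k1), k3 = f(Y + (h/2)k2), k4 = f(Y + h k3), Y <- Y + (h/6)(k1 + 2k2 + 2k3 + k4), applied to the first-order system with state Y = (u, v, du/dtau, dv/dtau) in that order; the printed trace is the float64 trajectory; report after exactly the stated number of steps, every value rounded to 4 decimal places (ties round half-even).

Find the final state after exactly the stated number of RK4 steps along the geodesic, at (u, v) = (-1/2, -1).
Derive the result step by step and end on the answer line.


f(Y) = (du/dtau, dv/dtau, -Gamma^u_ij Y'^i Y'^j, -Gamma^v_ij Y'^i Y'^j) with the Gammas evaluated at the stage position; h = 0.050000; intermediate values shown to 6 dp
step 0: u = -0.5000, v = -1.0000, du/dtau = 1.2500, dv/dtau = 1.0000
step 1:
  k1: at (u, v) = (-0.500000, -1.000000), (du/dtau, dv/dtau) = (1.250000, 1.000000); Gamma_uuu = 0.593808, Gamma_uuv = -1.741963, Gamma_uvv = 2.922854, Gamma_vuu = 1.320365, Gamma_vuv = -2.210186, Gamma_vvv = 2.338964; k1 = (1.250000, 1.000000, 0.504229, 1.123432)
  k2: at (u, v) = (-0.468750, -0.975000), (du/dtau, dv/dtau) = (1.262606, 1.028086); Gamma_uuu = 0.621475, Gamma_uuv = -1.731147, Gamma_uvv = 2.911469, Gamma_vuu = 1.371401, Gamma_vuv = -2.227029, Gamma_vvv = 2.361794; k2 = (1.262606, 1.028086, 0.426243, 1.099093)
  k3: at (u, v) = (-0.468435, -0.974298), (du/dtau, dv/dtau) = (1.260656, 1.027477); Gamma_uuu = 0.619830, Gamma_uuv = -1.728512, Gamma_uvv = 2.908682, Gamma_vuu = 1.369781, Gamma_vuv = -2.224440, Gamma_vvv = 2.359103; k3 = (1.260656, 1.027477, 0.422077, 1.095156)
  k4: at (u, v) = (-0.436967, -0.948626), (du/dtau, dv/dtau) = (1.271104, 1.054758); Gamma_uuu = 0.642545, Gamma_uuv = -1.708367, Gamma_uvv = 2.887339, Gamma_vuu = 1.415584, Gamma_vuv = -2.230641, Gamma_vvv = 2.373375; k4 = (1.271104, 1.054758, 0.330471, 1.053691)
  Y <- Y + (h/6)(k1 + 2k2 + 2k3 + k4): u = -0.4369, v = -0.9486, du/dtau = 1.2711, dv/dtau = 1.0547
step 2:
  k1: at (u, v) = (-0.436936, -0.948618), (du/dtau, dv/dtau) = (1.271094, 1.054714); Gamma_uuu = 0.642639, Gamma_uuv = -1.708438, Gamma_uvv = 2.887413, Gamma_vuu = 1.415710, Gamma_vuv = -2.230747, Gamma_vvv = 2.373495; k1 = (1.271094, 1.054714, 0.330486, 1.053598)
  k2: at (u, v) = (-0.405159, -0.922250), (du/dtau, dv/dtau) = (1.279357, 1.081053); Gamma_uuu = 0.659923, Gamma_uuv = -1.678747, Gamma_uvv = 2.856039, Gamma_vuu = 1.455223, Gamma_vuv = -2.225374, Gamma_vvv = 2.378976; k2 = (1.279357, 1.081053, 0.225674, 0.993524)
  k3: at (u, v) = (-0.404953, -0.921591), (du/dtau, dv/dtau) = (1.276736, 1.079552); Gamma_uuu = 0.657778, Gamma_uuv = -1.675761, Gamma_uvv = 2.852957, Gamma_vuu = 1.452834, Gamma_vuv = -2.222120, Gamma_vvv = 2.375740; k3 = (1.276736, 1.079552, 0.222271, 0.988545)
  k4: at (u, v) = (-0.373100, -0.894640), (du/dtau, dv/dtau) = (1.282208, 1.104141); Gamma_uuu = 0.668240, Gamma_uuv = -1.635934, Gamma_uvv = 2.811141, Gamma_vuu = 1.483427, Gamma_vuv = -2.203214, Gamma_vvv = 2.371255; k4 = (1.282208, 1.104141, 0.106345, 0.908649)
  Y <- Y + (h/6)(k1 + 2k2 + 2k3 + k4): u = -0.3731, v = -0.8946, du/dtau = 1.2822, dv/dtau = 1.1041

Answer: u = -0.3731, v = -0.8946, du/dtau = 1.2822, dv/dtau = 1.1041


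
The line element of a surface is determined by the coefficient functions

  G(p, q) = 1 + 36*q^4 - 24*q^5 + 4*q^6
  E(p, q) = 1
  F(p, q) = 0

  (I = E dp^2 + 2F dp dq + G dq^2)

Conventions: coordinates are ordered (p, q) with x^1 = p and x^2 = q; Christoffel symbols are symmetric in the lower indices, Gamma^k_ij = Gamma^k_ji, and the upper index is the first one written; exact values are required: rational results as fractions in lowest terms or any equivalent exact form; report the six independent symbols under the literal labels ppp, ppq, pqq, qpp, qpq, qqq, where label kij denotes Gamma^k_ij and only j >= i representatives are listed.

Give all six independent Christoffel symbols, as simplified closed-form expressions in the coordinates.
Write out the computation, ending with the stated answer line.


E = 1; F = 0; G = 1 + 36*q^4 - 24*q^5 + 4*q^6
Gamma^k_ij = (1/2) g^{kl} (d_i g_jl + d_j g_il - d_l g_ij), with g^inv = (1/(EG-F^2)) [[G, -F], [-F, E]]
first partials: E_p = 0, E_q = 0, F_p = 0, F_q = 0, G_p = 0, G_q = 144*q^3 - 120*q^4 + 24*q^5
D = EG - F^2 = 1 + 36*q^4 - 24*q^5 + 4*q^6
expanded: Gamma^p_pp = (G E_p - 2F F_p + F E_q)/(2D), Gamma^p_pq = (G E_q - F G_p)/(2D), Gamma^p_qq = (2G F_q - G G_p - F G_q)/(2D), Gamma^q_pp = (2E F_p - E E_q - F E_p)/(2D), Gamma^q_pq = (E G_p - F E_q)/(2D), Gamma^q_qq = (E G_q - 2F F_q + F G_p)/(2D); substitute and cancel common factors

Answer: Gamma_ppp = 0, Gamma_ppq = 0, Gamma_pqq = 0, Gamma_qpp = 0, Gamma_qpq = 0, Gamma_qqq = (12*q^5 - 60*q^4 + 72*q^3)/(4*q^6 - 24*q^5 + 36*q^4 + 1)


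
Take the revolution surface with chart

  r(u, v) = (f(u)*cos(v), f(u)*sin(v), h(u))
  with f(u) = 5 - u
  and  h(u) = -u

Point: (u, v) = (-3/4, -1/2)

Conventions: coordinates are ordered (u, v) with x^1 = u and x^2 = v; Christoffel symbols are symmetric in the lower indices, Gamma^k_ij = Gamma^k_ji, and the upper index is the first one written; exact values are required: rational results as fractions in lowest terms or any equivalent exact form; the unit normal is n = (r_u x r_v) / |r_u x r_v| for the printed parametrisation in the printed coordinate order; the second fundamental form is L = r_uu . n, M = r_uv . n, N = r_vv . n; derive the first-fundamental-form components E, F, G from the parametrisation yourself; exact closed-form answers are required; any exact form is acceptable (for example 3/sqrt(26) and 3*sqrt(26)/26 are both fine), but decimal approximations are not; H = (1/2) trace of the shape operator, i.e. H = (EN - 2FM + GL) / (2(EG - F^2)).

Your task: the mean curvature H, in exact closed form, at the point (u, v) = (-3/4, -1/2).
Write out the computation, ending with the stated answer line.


f = 23/4, f' = -1, f'' = 0, h' = -1, h'' = 0
E = 2, F = 0, G = 529/16; answer radicand W^2 = 2
unnormalised second-form numerators: l = 0, m = 0, n = -23/4; L = l/sqrt(2), and similarly M = m/sqrt(W^2), N = n/sqrt(W^2)
H = (E*n - 2*F*m + G*l) / (2*(EG - F^2)*sqrt(W^2)); E*n - 2*F*m + G*l = -23/2, EG - F^2 = 529/8, so H = (-2/23)/sqrt(2)

Answer: H = -sqrt(2)/23


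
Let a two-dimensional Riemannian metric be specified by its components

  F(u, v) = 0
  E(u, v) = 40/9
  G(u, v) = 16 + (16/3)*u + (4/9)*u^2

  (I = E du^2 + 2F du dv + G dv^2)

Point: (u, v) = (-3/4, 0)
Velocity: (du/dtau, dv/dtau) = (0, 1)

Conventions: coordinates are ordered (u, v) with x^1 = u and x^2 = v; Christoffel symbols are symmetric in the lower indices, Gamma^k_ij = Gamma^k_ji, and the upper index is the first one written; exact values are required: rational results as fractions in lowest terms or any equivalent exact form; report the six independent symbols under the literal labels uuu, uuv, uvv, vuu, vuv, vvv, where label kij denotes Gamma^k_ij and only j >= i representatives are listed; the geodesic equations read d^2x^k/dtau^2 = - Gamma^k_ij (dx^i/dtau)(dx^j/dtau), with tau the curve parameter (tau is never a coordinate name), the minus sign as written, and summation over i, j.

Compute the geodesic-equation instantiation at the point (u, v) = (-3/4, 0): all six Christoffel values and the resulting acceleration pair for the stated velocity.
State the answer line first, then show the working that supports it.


Answer: Gamma_uuu = 0, Gamma_uuv = 0, Gamma_uvv = -21/40, Gamma_vuu = 0, Gamma_vuv = 4/21, Gamma_vvv = 0; accelerations (d^2u/dtau^2, d^2v/dtau^2) = (21/40, 0)

E = 40/9, F = 0, G = 49/4 at the point
E_u = 0, E_v = 0, F_u = 0, F_v = 0, G_u = 14/3, G_v = 0
EG - F^2 = 490/9;  g^inv = (9/490) * [[49/4, 0], [0, 40/9]]
first-kind symbols [ij,l] = (1/2)(d_i g_jl + d_j g_il - d_l g_ij): [uu,u] = E_u/2 = 0, [uu,v] = F_u - E_v/2 = 0, [uv,u] = E_v/2 = 0, [uv,v] = G_u/2 = 7/3, [vv,u] = F_v - G_u/2 = -7/3, [vv,v] = G_v/2 = 0
Gamma^u_ij = (G*[ij,u] - F*[ij,v])/(EG - F^2), Gamma^v_ij = (E*[ij,v] - F*[ij,u])/(EG - F^2)
Gamma_uuu = 0, Gamma_uuv = 0, Gamma_uvv = -21/40, Gamma_vuu = 0, Gamma_vuv = 4/21, Gamma_vvv = 0
d^2u/dtau^2 = -(Gamma_uuu*(0)^2 + 2*Gamma_uuv*(0)*(1) + Gamma_uvv*(1)^2) = 21/40
d^2v/dtau^2 = -(Gamma_vuu*(0)^2 + 2*Gamma_vuv*(0)*(1) + Gamma_vvv*(1)^2) = 0


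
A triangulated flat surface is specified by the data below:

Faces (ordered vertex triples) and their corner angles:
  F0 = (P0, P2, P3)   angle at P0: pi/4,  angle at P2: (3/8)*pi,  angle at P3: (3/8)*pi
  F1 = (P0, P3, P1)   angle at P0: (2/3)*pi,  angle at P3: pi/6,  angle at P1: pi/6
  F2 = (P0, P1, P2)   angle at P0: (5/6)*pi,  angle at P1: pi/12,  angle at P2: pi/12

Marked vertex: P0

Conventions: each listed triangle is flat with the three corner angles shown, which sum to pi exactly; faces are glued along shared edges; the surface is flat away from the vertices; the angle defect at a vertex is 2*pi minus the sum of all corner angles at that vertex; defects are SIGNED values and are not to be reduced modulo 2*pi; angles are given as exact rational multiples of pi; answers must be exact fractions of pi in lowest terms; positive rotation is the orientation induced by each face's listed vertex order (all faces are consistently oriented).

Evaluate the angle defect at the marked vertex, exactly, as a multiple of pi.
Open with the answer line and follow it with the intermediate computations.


Answer: defect(P0) = pi/4

Sum of corner angles at P0: (7/4)*pi
defect = 2*pi - (7/4)*pi


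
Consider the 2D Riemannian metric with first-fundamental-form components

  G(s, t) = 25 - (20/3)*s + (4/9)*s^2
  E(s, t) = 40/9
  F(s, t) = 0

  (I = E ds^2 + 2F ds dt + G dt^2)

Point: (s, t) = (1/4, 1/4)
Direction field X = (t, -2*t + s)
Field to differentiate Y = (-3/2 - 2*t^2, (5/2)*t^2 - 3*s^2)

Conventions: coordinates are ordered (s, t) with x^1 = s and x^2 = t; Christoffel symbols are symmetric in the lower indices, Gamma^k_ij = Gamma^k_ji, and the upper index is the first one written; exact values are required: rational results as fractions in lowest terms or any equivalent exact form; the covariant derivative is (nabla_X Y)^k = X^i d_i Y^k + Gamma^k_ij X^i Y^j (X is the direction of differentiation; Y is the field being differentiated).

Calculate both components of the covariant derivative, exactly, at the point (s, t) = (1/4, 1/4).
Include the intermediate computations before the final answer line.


E = 40/9, F = 0, G = 841/36 at the point
E_s = 0, E_t = 0, F_s = 0, F_t = 0, G_s = -58/9, G_t = 0
EG - F^2 = 8410/81;  g^inv = (81/8410) * [[841/36, 0], [0, 40/9]]
first-kind symbols [ij,l] = (1/2)(d_i g_jl + d_j g_il - d_l g_ij): [ss,s] = E_s/2 = 0, [ss,t] = F_s - E_t/2 = 0, [st,s] = E_t/2 = 0, [st,t] = G_s/2 = -29/9, [tt,s] = F_t - G_s/2 = 29/9, [tt,t] = G_t/2 = 0
Gamma^s_ij = (G*[ij,s] - F*[ij,t])/(EG - F^2), Gamma^t_ij = (E*[ij,t] - F*[ij,s])/(EG - F^2)
Gamma_sss = 0, Gamma_sst = 0, Gamma_stt = 29/40, Gamma_tss = 0, Gamma_tst = -4/29, Gamma_ttt = 0
X = (1/4, -1/4), Y = (-13/8, -1/32) at the point

Answer: (nabla_X Y)^s = 1309/5120, (nabla_X Y)^t = -689/928


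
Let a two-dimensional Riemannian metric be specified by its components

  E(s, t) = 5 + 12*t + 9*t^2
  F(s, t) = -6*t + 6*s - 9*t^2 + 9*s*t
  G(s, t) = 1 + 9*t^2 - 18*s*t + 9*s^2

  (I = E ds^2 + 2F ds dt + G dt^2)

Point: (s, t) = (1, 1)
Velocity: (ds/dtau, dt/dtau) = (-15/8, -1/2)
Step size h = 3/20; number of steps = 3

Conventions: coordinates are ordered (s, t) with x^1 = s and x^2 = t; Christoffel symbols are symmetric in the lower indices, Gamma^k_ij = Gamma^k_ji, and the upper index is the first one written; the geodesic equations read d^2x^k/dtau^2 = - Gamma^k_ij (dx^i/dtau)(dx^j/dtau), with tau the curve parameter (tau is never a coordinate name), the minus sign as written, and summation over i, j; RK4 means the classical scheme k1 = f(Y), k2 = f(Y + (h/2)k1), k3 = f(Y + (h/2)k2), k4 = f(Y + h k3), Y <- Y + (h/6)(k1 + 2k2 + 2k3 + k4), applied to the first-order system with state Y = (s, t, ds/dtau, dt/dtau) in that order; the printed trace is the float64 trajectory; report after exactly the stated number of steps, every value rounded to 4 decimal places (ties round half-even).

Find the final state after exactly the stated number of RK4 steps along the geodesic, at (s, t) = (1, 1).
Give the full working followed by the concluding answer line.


f(Y) = (ds/dtau, dt/dtau, -Gamma^s_ij Y'^i Y'^j, -Gamma^t_ij Y'^i Y'^j) with the Gammas evaluated at the stage position; h = 0.150000; intermediate values shown to 6 dp
step 0: s = 1.0000, t = 1.0000, ds/dtau = -1.8750, dt/dtau = -0.5000
step 1:
  k1: at (s, t) = (1.000000, 1.000000), (ds/dtau, dt/dtau) = (-1.875000, -0.500000); Gamma_sss = 0.000000, Gamma_sst = 0.576923, Gamma_stt = -0.576923, Gamma_tss = 0.000000, Gamma_tst = 0.000000, Gamma_ttt = 0.000000; k1 = (-1.875000, -0.500000, -0.937500, 0.000000)
  k2: at (s, t) = (0.859375, 0.962500), (ds/dtau, dt/dtau) = (-1.945312, -0.500000); Gamma_sss = 0.000000, Gamma_sst = 0.586890, Gamma_stt = -0.586890, Gamma_tss = 0.000000, Gamma_tst = -0.037150, Gamma_ttt = 0.037150; k2 = (-1.945312, -0.500000, -0.994963, 0.062980)
  k3: at (s, t) = (0.854102, 0.962500), (ds/dtau, dt/dtau) = (-1.949622, -0.495276); Gamma_sss = 0.000000, Gamma_sst = 0.586655, Gamma_stt = -0.586655, Gamma_tss = 0.000000, Gamma_tst = -0.039034, Gamma_ttt = 0.039034; k3 = (-1.949622, -0.495276, -0.989044, 0.065807)
  k4: at (s, t) = (0.707557, 0.925709), (ds/dtau, dt/dtau) = (-2.023357, -0.490129); Gamma_sss = 0.000000, Gamma_sst = 0.591003, Gamma_stt = -0.591003, Gamma_tss = 0.000000, Gamma_tst = -0.080966, Gamma_ttt = 0.080966; k4 = (-2.023357, -0.490129, -1.030228, 0.141139)
  Y <- Y + (h/6)(k1 + 2k2 + 2k3 + k4): s = 0.7078, t = 0.9255, ds/dtau = -2.0234, dt/dtau = -0.4900
step 2:
  k1: at (s, t) = (0.707794, 0.925483), (ds/dtau, dt/dtau) = (-2.023394, -0.490032); Gamma_sss = 0.000000, Gamma_sst = 0.591121, Gamma_stt = -0.591121, Gamma_tss = 0.000000, Gamma_tst = -0.080822, Gamma_ttt = 0.080822; k1 = (-2.023394, -0.490032, -1.030280, 0.140866)
  k2: at (s, t) = (0.556040, 0.888731), (ds/dtau, dt/dtau) = (-2.100665, -0.479467); Gamma_sss = 0.000000, Gamma_sst = 0.588930, Gamma_stt = -0.588930, Gamma_tss = 0.000000, Gamma_tst = -0.125969, Gamma_ttt = 0.125969; k2 = (-2.100665, -0.479467, -1.050952, 0.224793)
  k3: at (s, t) = (0.550245, 0.889523), (ds/dtau, dt/dtau) = (-2.102215, -0.473173); Gamma_sss = 0.000000, Gamma_sst = 0.587697, Gamma_stt = -0.587697, Gamma_tss = 0.000000, Gamma_tst = -0.128129, Gamma_ttt = 0.128129; k3 = (-2.102215, -0.473173, -1.037596, 0.226215)
  k4: at (s, t) = (0.392462, 0.854507), (ds/dtau, dt/dtau) = (-2.179033, -0.456100); Gamma_sss = 0.000000, Gamma_sst = 0.576515, Gamma_stt = -0.576515, Gamma_tss = 0.000000, Gamma_tst = -0.175112, Gamma_ttt = 0.175112; k4 = (-2.179033, -0.456100, -1.026016, 0.311645)
  Y <- Y + (h/6)(k1 + 2k2 + 2k3 + k4): s = 0.3926, t = 0.8542, ds/dtau = -2.1792, dt/dtau = -0.4562
step 3:
  k1: at (s, t) = (0.392590, 0.854198), (ds/dtau, dt/dtau) = (-2.179228, -0.456169); Gamma_sss = 0.000000, Gamma_sst = 0.576692, Gamma_stt = -0.576692, Gamma_tss = 0.000000, Gamma_tst = -0.175036, Gamma_ttt = 0.175036; k1 = (-2.179228, -0.456169, -1.026571, 0.311582)
  k2: at (s, t) = (0.229148, 0.819985), (ds/dtau, dt/dtau) = (-2.256221, -0.432800); Gamma_sss = 0.000000, Gamma_sst = 0.556729, Gamma_stt = -0.556729, Gamma_tss = 0.000000, Gamma_tst = -0.221260, Gamma_ttt = 0.221260; k2 = (-2.256221, -0.432800, -0.983000, 0.390672)
  k3: at (s, t) = (0.223373, 0.821738), (ds/dtau, dt/dtau) = (-2.252953, -0.426869); Gamma_sss = 0.000000, Gamma_sst = 0.554444, Gamma_stt = -0.554444, Gamma_tss = 0.000000, Gamma_tst = -0.222896, Gamma_ttt = 0.222896; k3 = (-2.252953, -0.426869, -0.965405, 0.388110)
  k4: at (s, t) = (0.054647, 0.790167), (ds/dtau, dt/dtau) = (-2.324039, -0.397953); Gamma_sss = 0.000000, Gamma_sst = 0.525086, Gamma_stt = -0.525086, Gamma_tss = 0.000000, Gamma_tst = -0.265103, Gamma_ttt = 0.265103; k4 = (-2.324039, -0.397953, -0.888103, 0.448382)
  Y <- Y + (h/6)(k1 + 2k2 + 2k3 + k4): s = 0.0545, t = 0.7899, ds/dtau = -2.3245, dt/dtau = -0.3982

Answer: s = 0.0545, t = 0.7899, ds/dtau = -2.3245, dt/dtau = -0.3982


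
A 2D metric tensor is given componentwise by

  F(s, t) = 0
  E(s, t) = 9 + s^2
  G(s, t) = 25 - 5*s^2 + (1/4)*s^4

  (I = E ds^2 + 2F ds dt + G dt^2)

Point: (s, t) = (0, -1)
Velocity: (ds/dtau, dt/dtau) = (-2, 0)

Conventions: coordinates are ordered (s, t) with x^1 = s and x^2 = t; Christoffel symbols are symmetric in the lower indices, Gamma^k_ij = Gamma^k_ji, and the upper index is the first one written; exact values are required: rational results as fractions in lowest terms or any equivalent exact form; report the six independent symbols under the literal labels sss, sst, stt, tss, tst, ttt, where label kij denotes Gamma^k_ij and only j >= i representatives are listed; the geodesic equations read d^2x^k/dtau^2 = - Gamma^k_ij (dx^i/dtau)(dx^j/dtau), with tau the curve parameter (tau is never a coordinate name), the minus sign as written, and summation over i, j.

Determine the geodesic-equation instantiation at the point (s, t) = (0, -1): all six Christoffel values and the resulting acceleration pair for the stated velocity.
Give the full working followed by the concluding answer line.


E = 9, F = 0, G = 25 at the point
E_s = 0, E_t = 0, F_s = 0, F_t = 0, G_s = 0, G_t = 0
EG - F^2 = 225;  g^inv = (1/225) * [[25, 0], [0, 9]]
first-kind symbols [ij,l] = (1/2)(d_i g_jl + d_j g_il - d_l g_ij): [ss,s] = E_s/2 = 0, [ss,t] = F_s - E_t/2 = 0, [st,s] = E_t/2 = 0, [st,t] = G_s/2 = 0, [tt,s] = F_t - G_s/2 = 0, [tt,t] = G_t/2 = 0
Gamma^s_ij = (G*[ij,s] - F*[ij,t])/(EG - F^2), Gamma^t_ij = (E*[ij,t] - F*[ij,s])/(EG - F^2)
Gamma_sss = 0, Gamma_sst = 0, Gamma_stt = 0, Gamma_tss = 0, Gamma_tst = 0, Gamma_ttt = 0
d^2s/dtau^2 = -(Gamma_sss*(-2)^2 + 2*Gamma_sst*(-2)*(0) + Gamma_stt*(0)^2) = 0
d^2t/dtau^2 = -(Gamma_tss*(-2)^2 + 2*Gamma_tst*(-2)*(0) + Gamma_ttt*(0)^2) = 0

Answer: Gamma_sss = 0, Gamma_sst = 0, Gamma_stt = 0, Gamma_tss = 0, Gamma_tst = 0, Gamma_ttt = 0; accelerations (d^2s/dtau^2, d^2t/dtau^2) = (0, 0)


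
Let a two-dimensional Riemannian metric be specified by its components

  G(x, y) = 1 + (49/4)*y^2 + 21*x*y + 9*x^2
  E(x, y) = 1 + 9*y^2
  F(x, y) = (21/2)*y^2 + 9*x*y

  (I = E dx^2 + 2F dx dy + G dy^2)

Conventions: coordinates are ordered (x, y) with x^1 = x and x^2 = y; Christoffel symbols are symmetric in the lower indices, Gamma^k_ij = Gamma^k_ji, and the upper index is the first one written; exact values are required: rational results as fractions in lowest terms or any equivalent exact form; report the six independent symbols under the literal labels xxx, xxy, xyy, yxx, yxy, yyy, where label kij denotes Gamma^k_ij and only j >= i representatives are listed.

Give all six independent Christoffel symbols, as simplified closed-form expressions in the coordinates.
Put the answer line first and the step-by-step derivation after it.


Answer: Gamma_xxx = 0, Gamma_xxy = 36*y/(36*x^2 + 84*x*y + 85*y^2 + 4), Gamma_xyy = 42*y/(36*x^2 + 84*x*y + 85*y^2 + 4), Gamma_yxx = 0, Gamma_yxy = (36*x + 42*y)/(36*x^2 + 84*x*y + 85*y^2 + 4), Gamma_yyy = (42*x + 49*y)/(36*x^2 + 84*x*y + 85*y^2 + 4)

E = 1 + 9*y^2; F = (21/2)*y^2 + 9*x*y; G = 1 + (49/4)*y^2 + 21*x*y + 9*x^2
Gamma^k_ij = (1/2) g^{kl} (d_i g_jl + d_j g_il - d_l g_ij), with g^inv = (1/(EG-F^2)) [[G, -F], [-F, E]]
first partials: E_x = 0, E_y = 18*y, F_x = 9*y, F_y = 21*y + 9*x, G_x = 21*y + 18*x, G_y = (49/2)*y + 21*x
D = EG - F^2 = 1 + (85/4)*y^2 + 21*x*y + 9*x^2
expanded: Gamma^x_xx = (G E_x - 2F F_x + F E_y)/(2D), Gamma^x_xy = (G E_y - F G_x)/(2D), Gamma^x_yy = (2G F_y - G G_x - F G_y)/(2D), Gamma^y_xx = (2E F_x - E E_y - F E_x)/(2D), Gamma^y_xy = (E G_x - F E_y)/(2D), Gamma^y_yy = (E G_y - 2F F_y + F G_x)/(2D); substitute and cancel common factors


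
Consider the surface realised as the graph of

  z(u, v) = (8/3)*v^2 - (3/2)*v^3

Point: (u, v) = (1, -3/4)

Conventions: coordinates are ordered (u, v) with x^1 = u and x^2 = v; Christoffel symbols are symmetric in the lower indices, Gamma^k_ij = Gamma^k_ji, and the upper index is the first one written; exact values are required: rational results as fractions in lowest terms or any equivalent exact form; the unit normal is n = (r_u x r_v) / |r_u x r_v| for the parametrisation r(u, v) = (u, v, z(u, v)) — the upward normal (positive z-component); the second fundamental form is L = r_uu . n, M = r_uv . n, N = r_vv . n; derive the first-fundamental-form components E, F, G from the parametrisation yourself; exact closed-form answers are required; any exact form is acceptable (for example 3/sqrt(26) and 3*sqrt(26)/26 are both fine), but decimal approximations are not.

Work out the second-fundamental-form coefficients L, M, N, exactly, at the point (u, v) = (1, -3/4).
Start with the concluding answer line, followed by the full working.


Answer: L = 0, M = 0, N = 232*sqrt(44705)/26823

z_u = 0, z_v = -209/32, z_uu = 0, z_uv = 0, z_vv = 145/12
E = 1, F = 0, G = 44705/1024; answer radicand W^2 = 44705/1024
unnormalised second-form numerators: l = 0, m = 0, n = 145/12; L = l/sqrt(44705/1024), and similarly M = m/sqrt(W^2), N = n/sqrt(W^2)


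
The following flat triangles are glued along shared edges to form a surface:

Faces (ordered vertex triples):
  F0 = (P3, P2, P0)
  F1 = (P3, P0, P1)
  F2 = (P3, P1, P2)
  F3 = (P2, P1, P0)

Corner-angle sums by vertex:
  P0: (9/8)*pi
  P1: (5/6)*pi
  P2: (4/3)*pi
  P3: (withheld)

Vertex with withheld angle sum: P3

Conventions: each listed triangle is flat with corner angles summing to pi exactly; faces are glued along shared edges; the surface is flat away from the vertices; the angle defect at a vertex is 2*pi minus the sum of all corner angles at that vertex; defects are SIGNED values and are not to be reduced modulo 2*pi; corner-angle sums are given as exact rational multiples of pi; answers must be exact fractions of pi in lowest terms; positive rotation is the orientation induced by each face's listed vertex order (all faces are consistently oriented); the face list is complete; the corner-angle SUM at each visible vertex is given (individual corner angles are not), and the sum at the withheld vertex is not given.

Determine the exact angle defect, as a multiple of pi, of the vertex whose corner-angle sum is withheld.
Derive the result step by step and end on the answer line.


V = 4, E = 6, F = 4; chi = V - E + F = 2
Gauss-Bonnet: total defect = 2*pi*chi = 4*pi; visible defects sum to (65/24)*pi

Answer: defect(P3) = (31/24)*pi


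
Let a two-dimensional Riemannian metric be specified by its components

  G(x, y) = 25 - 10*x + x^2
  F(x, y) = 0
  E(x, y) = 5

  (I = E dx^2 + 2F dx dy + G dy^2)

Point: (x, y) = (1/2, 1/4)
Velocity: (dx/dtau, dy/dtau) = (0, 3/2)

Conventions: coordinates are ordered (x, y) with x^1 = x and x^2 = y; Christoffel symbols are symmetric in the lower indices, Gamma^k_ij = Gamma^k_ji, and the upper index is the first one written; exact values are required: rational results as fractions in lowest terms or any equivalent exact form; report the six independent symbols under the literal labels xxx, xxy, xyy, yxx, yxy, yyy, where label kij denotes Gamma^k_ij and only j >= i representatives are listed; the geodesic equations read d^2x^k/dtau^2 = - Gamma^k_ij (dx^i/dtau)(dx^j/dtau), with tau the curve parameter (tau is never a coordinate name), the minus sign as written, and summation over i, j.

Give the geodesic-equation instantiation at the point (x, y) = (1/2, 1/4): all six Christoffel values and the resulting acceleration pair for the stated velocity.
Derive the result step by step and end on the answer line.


E = 5, F = 0, G = 81/4 at the point
E_x = 0, E_y = 0, F_x = 0, F_y = 0, G_x = -9, G_y = 0
EG - F^2 = 405/4;  g^inv = (4/405) * [[81/4, 0], [0, 5]]
first-kind symbols [ij,l] = (1/2)(d_i g_jl + d_j g_il - d_l g_ij): [xx,x] = E_x/2 = 0, [xx,y] = F_x - E_y/2 = 0, [xy,x] = E_y/2 = 0, [xy,y] = G_x/2 = -9/2, [yy,x] = F_y - G_x/2 = 9/2, [yy,y] = G_y/2 = 0
Gamma^x_ij = (G*[ij,x] - F*[ij,y])/(EG - F^2), Gamma^y_ij = (E*[ij,y] - F*[ij,x])/(EG - F^2)
Gamma_xxx = 0, Gamma_xxy = 0, Gamma_xyy = 9/10, Gamma_yxx = 0, Gamma_yxy = -2/9, Gamma_yyy = 0
d^2x/dtau^2 = -(Gamma_xxx*(0)^2 + 2*Gamma_xxy*(0)*(3/2) + Gamma_xyy*(3/2)^2) = -81/40
d^2y/dtau^2 = -(Gamma_yxx*(0)^2 + 2*Gamma_yxy*(0)*(3/2) + Gamma_yyy*(3/2)^2) = 0

Answer: Gamma_xxx = 0, Gamma_xxy = 0, Gamma_xyy = 9/10, Gamma_yxx = 0, Gamma_yxy = -2/9, Gamma_yyy = 0; accelerations (d^2x/dtau^2, d^2y/dtau^2) = (-81/40, 0)


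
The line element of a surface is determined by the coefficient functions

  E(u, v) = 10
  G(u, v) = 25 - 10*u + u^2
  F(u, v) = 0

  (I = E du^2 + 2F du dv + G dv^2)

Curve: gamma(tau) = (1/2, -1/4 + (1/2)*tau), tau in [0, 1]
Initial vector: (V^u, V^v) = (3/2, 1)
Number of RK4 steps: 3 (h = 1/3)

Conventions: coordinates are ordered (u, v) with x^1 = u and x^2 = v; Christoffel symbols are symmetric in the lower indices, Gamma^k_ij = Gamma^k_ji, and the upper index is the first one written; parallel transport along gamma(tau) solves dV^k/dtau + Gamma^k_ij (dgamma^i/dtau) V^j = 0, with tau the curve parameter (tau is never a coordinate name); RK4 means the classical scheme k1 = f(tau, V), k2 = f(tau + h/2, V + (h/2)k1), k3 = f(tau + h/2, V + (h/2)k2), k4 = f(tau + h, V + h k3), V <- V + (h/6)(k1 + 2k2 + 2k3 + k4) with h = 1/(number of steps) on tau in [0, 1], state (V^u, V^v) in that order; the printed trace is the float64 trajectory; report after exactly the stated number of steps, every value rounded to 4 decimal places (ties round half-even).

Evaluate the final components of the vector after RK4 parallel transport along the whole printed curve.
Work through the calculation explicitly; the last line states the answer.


gamma'(tau) = (0, 1/2); f(tau, V)^k = -Gamma^k_ij(gamma(tau)) gamma'^i(tau) V^j; h = 1/3; intermediate values shown to 6 dp
curve data and Christoffel symbols at the stage parameters:
  tau = 0.000000: gamma = (0.500000, -0.250000), gamma' = (0.000000, 0.500000); Gamma_uuu = 0.000000, Gamma_uuv = 0.000000, Gamma_uvv = 0.450000, Gamma_vuu = 0.000000, Gamma_vuv = -0.222222, Gamma_vvv = 0.000000
  tau = 0.166667: gamma = (0.500000, -0.166667), gamma' = (0.000000, 0.500000); Gamma_uuu = 0.000000, Gamma_uuv = 0.000000, Gamma_uvv = 0.450000, Gamma_vuu = 0.000000, Gamma_vuv = -0.222222, Gamma_vvv = 0.000000
  tau = 0.333333: gamma = (0.500000, -0.083333), gamma' = (0.000000, 0.500000); Gamma_uuu = 0.000000, Gamma_uuv = 0.000000, Gamma_uvv = 0.450000, Gamma_vuu = 0.000000, Gamma_vuv = -0.222222, Gamma_vvv = 0.000000
  tau = 0.500000: gamma = (0.500000, 0.000000), gamma' = (0.000000, 0.500000); Gamma_uuu = 0.000000, Gamma_uuv = 0.000000, Gamma_uvv = 0.450000, Gamma_vuu = 0.000000, Gamma_vuv = -0.222222, Gamma_vvv = 0.000000
  tau = 0.666667: gamma = (0.500000, 0.083333), gamma' = (0.000000, 0.500000); Gamma_uuu = 0.000000, Gamma_uuv = 0.000000, Gamma_uvv = 0.450000, Gamma_vuu = 0.000000, Gamma_vuv = -0.222222, Gamma_vvv = 0.000000
  tau = 0.833333: gamma = (0.500000, 0.166667), gamma' = (0.000000, 0.500000); Gamma_uuu = 0.000000, Gamma_uuv = 0.000000, Gamma_uvv = 0.450000, Gamma_vuu = 0.000000, Gamma_vuv = -0.222222, Gamma_vvv = 0.000000
  tau = 1.000000: gamma = (0.500000, 0.250000), gamma' = (0.000000, 0.500000); Gamma_uuu = 0.000000, Gamma_uuv = 0.000000, Gamma_uvv = 0.450000, Gamma_vuu = 0.000000, Gamma_vuv = -0.222222, Gamma_vvv = 0.000000
step 0: V^u = 1.5000, V^v = 1.0000
step 1: k1 = (-0.225000, 0.166667), k2 = (-0.231250, 0.162500), k3 = (-0.231094, 0.162384), k4 = (-0.237179, 0.158108); V <- V + (h/6)(k1 + 2k2 + 2k3 + k4): V^u = 1.4230, V^v = 1.0541
step 2: k1 = (-0.237182, 0.158106), k2 = (-0.243111, 0.153714), k3 = (-0.242946, 0.153604), k4 = (-0.248702, 0.149108); V <- V + (h/6)(k1 + 2k2 + 2k3 + k4): V^u = 1.3420, V^v = 1.1054
step 3: k1 = (-0.248705, 0.149106), k2 = (-0.254296, 0.144500), k3 = (-0.254124, 0.144397), k4 = (-0.259535, 0.139694); V <- V + (h/6)(k1 + 2k2 + 2k3 + k4): V^u = 1.2572, V^v = 1.1535

Answer: V^u = 1.2572, V^v = 1.1535


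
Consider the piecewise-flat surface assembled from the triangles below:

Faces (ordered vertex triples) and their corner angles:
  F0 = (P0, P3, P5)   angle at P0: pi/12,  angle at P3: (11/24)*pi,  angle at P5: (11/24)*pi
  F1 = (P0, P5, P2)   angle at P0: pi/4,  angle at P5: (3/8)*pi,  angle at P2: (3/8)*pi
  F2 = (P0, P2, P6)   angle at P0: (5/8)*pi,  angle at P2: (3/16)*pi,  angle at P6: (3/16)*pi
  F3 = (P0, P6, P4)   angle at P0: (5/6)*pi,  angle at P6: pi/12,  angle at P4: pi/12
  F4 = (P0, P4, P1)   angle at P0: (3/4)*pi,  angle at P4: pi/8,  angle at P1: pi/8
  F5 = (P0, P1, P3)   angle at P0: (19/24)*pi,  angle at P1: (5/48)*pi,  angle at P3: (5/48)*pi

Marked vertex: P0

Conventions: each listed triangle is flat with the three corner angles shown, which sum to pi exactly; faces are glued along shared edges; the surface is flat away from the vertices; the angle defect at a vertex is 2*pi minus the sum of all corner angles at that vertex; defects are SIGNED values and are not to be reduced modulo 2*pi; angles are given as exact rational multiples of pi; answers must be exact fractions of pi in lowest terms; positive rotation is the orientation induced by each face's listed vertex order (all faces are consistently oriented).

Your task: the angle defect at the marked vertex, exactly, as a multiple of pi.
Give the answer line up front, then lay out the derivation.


Answer: defect(P0) = (-4/3)*pi

Sum of corner angles at P0: (10/3)*pi
defect = 2*pi - (10/3)*pi


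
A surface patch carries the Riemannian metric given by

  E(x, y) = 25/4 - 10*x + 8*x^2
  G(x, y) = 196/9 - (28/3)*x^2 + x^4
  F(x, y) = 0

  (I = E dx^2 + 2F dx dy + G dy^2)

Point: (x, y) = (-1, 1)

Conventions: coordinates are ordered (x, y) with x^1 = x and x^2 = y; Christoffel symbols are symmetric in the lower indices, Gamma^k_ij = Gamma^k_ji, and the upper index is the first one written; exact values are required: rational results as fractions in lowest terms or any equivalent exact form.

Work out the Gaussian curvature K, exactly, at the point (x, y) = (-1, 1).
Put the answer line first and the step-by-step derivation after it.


Answer: K = 1080/103499

E = 97/4, F = 0, G = 121/9, EG - F^2 = 11737/36 at the point
E_x = -26, E_y = 0, F_x = 0, F_y = 0, G_x = 44/3, G_y = 0
E_yy = 0, F_xy = 0, G_xx = -20/3
Compute both Brioschi determinants and normalise by (EG - F^2)^2.
M1 = [[-E_yy/2 + F_xy - G_xx/2, E_x/2, F_x - E_y/2], [F_y - G_x/2, E, F], [G_y/2, F, G]] = [[10/3, -13, 0], [-22/3, 97/4, 0], [0, 0, 121/9]]; det M1 = -3509/18
M2 = [[0, E_y/2, G_x/2], [E_y/2, E, F], [G_x/2, F, G]] = [[0, 0, 22/3], [0, 97/4, 0], [22/3, 0, 121/9]]; det M2 = -11737/9
det M1 - det M2 = 6655/6; K = 6655/6 / (11737/36)^2 = 1080/103499
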